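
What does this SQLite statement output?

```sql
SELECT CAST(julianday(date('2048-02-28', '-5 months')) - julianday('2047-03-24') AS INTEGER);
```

188

Adding -5 months to 2048-02-28 gives 2047-09-28.
7 days remain in March 2047 after the 24th (31 − 24).
April 2047: 30 days.
May 2047: 31 days.
June 2047: 30 days.
July 2047: 31 days.
August 2047: 31 days.
Then 28 days into September 2047.
Total: 7 + 30 + 31 + 30 + 31 + 31 + 28 = 188.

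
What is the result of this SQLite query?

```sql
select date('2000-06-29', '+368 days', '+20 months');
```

Applying '+368 days' to 2000-06-29: counting 368 days forward gives 2001-07-02.
Adding +20 months to 2001-07-02 gives 2003-03-02.

2003-03-02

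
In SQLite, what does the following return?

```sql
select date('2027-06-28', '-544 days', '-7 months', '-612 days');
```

Applying '-544 days' to 2027-06-28: counting 544 days back gives 2025-12-31.
Adding -7 months to 2025-12-31 gives 2025-05-31.
Applying '-612 days' to 2025-05-31: counting 612 days back gives 2023-09-27.

2023-09-27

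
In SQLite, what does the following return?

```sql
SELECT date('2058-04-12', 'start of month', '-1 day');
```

`start of month` rewinds 2058-04-12 to 2058-04-01.
Going back 1 day from 2058-04-01 reaches 2058-03-31 (last day of March, 31 days).

2058-03-31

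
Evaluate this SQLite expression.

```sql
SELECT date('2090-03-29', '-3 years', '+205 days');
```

2087-10-20

Adding -3 years to 2090-03-29 gives 2087-03-29.
Applying '+205 days' to 2087-03-29: counting 205 days forward gives 2087-10-20.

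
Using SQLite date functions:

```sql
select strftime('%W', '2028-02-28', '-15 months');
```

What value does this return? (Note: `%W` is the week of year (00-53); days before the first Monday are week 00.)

First apply '-15 months': 2028-02-28 → 2026-11-28.
2026-11-28 is a Saturday. SQLite's %W counts Mondays since the year started; the result is 47.

47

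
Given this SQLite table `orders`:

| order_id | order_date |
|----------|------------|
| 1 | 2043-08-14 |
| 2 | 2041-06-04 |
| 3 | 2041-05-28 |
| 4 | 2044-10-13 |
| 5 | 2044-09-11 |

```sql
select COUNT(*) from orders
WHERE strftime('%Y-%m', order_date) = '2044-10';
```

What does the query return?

1

Rows with year-month 2044-10: 2044-10-13 → 1.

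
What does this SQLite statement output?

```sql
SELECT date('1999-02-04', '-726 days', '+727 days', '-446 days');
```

1997-11-16

Applying '-726 days' to 1999-02-04: counting 726 days back gives 1997-02-08.
Applying '+727 days' to 1997-02-08: counting 727 days forward gives 1999-02-05.
Applying '-446 days' to 1999-02-05: counting 446 days back gives 1997-11-16.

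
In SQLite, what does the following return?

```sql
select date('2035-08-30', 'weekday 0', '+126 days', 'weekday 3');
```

2036-01-09

`weekday 0` advances to the next Sunday; 2035-08-30 is a Thursday, so it moves forward to 2035-09-02.
Applying '+126 days' to 2035-09-02: counting 126 days forward gives 2036-01-06.
`weekday 3` advances to the next Wednesday; 2036-01-06 is a Sunday, so it moves forward to 2036-01-09.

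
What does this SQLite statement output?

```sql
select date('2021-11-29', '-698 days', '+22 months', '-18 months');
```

2020-05-01

Applying '-698 days' to 2021-11-29: counting 698 days back gives 2020-01-01.
Adding +22 months to 2020-01-01 gives 2021-11-01.
Adding -18 months to 2021-11-01 gives 2020-05-01.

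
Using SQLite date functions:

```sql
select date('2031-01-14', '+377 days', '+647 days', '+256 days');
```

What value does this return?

2034-07-17

Applying '+377 days' to 2031-01-14: counting 377 days forward gives 2032-01-26.
Applying '+647 days' to 2032-01-26: counting 647 days forward gives 2033-11-03.
Applying '+256 days' to 2033-11-03: counting 256 days forward gives 2034-07-17.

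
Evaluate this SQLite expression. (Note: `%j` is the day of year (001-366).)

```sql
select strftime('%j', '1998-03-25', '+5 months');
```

First apply '+5 months': 1998-03-25 → 1998-08-25.
Day-of-year for 1998-08-25: days since 1998-01-01 inclusive = 237, zero-padded to 237.

237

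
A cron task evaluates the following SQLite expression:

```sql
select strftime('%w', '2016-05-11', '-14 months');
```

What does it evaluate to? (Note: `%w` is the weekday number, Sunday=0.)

3

First apply '-14 months': 2016-05-11 → 2015-03-11.
2015-03-11 is a Wednesday; with Sunday=0 that is 3.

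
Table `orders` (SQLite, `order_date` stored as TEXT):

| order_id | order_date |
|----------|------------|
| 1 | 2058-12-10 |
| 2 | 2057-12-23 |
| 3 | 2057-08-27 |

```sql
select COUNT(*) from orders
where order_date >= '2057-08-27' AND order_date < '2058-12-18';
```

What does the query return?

3

Rows in [2057-08-27, 2058-12-18): 2058-12-10, 2057-12-23, 2057-08-27 → 3 rows.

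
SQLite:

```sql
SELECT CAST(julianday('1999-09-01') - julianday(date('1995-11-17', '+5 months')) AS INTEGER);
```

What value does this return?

Adding +5 months to 1995-11-17 gives 1996-04-17.
13 days remain in April 1996 after the 17th (30 − 17).
Full months from May 1996 through August 1999 contribute their day counts.
Then 1 day into September 1999.
Total: 13 + 31 + 30 + 31 + 31 + 30 + 31 + 30 + 31 + 31 + 28 + 31 + 30 + 31 + 30 + 31 + 31 + 30 + 31 + 30 + 31 + 31 + 28 + 31 + 30 + 31 + 30 + 31 + 31 + 30 + 31 + 30 + 31 + 31 + 28 + 31 + 30 + 31 + 30 + 31 + 31 + 1 = 1232.

1232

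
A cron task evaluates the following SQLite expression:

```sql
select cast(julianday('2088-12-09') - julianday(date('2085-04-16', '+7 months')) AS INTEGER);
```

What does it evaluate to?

Adding +7 months to 2085-04-16 gives 2085-11-16.
14 days remain in November 2085 after the 16th (30 − 16).
Full months from December 2085 through November 2088 contribute their day counts.
Then 9 days into December 2088.
Total: 14 + 31 + 31 + 28 + 31 + 30 + 31 + 30 + 31 + 31 + 30 + 31 + 30 + 31 + 31 + 28 + 31 + 30 + 31 + 30 + 31 + 31 + 30 + 31 + 30 + 31 + 31 + 29 + 31 + 30 + 31 + 30 + 31 + 31 + 30 + 31 + 30 + 9 = 1119.

1119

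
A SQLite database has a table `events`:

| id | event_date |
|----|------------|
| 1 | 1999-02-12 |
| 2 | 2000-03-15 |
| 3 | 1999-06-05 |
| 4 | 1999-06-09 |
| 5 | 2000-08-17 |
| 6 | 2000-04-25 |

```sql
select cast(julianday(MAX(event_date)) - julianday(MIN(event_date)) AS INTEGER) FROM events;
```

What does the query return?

552

MIN = 1999-02-12, MAX = 2000-08-17.
16 days remain in February 1999 after the 12th (28 − 12).
Full months from March 1999 through July 2000 contribute their day counts.
Then 17 days into August 2000.
Total: 16 + 31 + 30 + 31 + 30 + 31 + 31 + 30 + 31 + 30 + 31 + 31 + 29 + 31 + 30 + 31 + 30 + 31 + 17 = 552.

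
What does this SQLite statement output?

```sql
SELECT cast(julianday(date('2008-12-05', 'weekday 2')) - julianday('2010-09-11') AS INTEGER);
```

`weekday 2` advances to the next Tuesday; 2008-12-05 is a Friday, so it moves forward to 2008-12-09.
22 days remain in December 2008 after the 9th (31 − 9).
Full months from January 2009 through August 2010 contribute their day counts.
Then 11 days into September 2010.
Total: 22 + 31 + 28 + 31 + 30 + 31 + 30 + 31 + 31 + 30 + 31 + 30 + 31 + 31 + 28 + 31 + 30 + 31 + 30 + 31 + 31 + 11 = 641.
The subtraction is earlier − later, so the result is −641 → -641.

-641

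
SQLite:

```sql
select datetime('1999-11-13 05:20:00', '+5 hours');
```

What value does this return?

1999-11-13 10:20:00

+5 hours from 1999-11-13 05:20:00 is 1999-11-13 10:20:00.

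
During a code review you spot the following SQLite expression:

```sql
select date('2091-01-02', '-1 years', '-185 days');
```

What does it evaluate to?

Adding -1 year to 2091-01-02 gives 2090-01-02.
Applying '-185 days' to 2090-01-02: counting 185 days back gives 2089-07-01.

2089-07-01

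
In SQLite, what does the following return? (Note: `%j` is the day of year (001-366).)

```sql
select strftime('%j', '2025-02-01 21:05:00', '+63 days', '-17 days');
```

078

First apply '+63 days', '-17 days': 2025-02-01 21:05:00 → 2025-03-19 21:05:00.
Day-of-year for 2025-03-19: days since 2025-01-01 inclusive = 78, zero-padded to 078.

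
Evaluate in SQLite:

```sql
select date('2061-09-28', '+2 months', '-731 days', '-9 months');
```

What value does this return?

2059-02-28

Adding +2 months to 2061-09-28 gives 2061-11-28.
Applying '-731 days' to 2061-11-28: counting 731 days back gives 2059-11-28.
Adding -9 months to 2059-11-28 gives 2059-02-28.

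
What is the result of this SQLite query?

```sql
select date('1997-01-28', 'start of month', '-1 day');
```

`start of month` rewinds 1997-01-28 to 1997-01-01.
Going back 1 day from 1997-01-01 reaches 1996-12-31 (last day of December, 31 days).

1996-12-31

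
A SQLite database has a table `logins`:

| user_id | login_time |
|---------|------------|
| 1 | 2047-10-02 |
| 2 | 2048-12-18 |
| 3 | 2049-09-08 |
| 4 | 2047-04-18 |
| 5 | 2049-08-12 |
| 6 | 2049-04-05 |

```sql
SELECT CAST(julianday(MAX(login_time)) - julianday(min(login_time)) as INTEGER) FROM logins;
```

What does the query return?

MIN = 2047-04-18, MAX = 2049-09-08.
12 days remain in April 2047 after the 18th (30 − 18).
Full months from May 2047 through August 2049 contribute their day counts.
Then 8 days into September 2049.
Total: 12 + 31 + 30 + 31 + 31 + 30 + 31 + 30 + 31 + 31 + 29 + 31 + 30 + 31 + 30 + 31 + 31 + 30 + 31 + 30 + 31 + 31 + 28 + 31 + 30 + 31 + 30 + 31 + 31 + 8 = 874.

874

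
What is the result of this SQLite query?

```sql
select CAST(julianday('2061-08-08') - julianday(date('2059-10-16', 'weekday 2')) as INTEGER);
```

`weekday 2` advances to the next Tuesday; 2059-10-16 is a Thursday, so it moves forward to 2059-10-21.
10 days remain in October 2059 after the 21st (31 − 21).
Full months from November 2059 through July 2061 contribute their day counts.
Then 8 days into August 2061.
Total: 10 + 30 + 31 + 31 + 29 + 31 + 30 + 31 + 30 + 31 + 31 + 30 + 31 + 30 + 31 + 31 + 28 + 31 + 30 + 31 + 30 + 31 + 8 = 657.

657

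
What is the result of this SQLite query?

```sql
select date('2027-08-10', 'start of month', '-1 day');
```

2027-07-31

`start of month` rewinds 2027-08-10 to 2027-08-01.
Going back 1 day from 2027-08-01 reaches 2027-07-31 (last day of July, 31 days).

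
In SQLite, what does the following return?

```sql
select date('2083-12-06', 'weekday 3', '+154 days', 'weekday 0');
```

2084-05-14

`weekday 3` advances to the next Wednesday; 2083-12-06 is a Monday, so it moves forward to 2083-12-08.
Applying '+154 days' to 2083-12-08: counting 154 days forward gives 2084-05-10.
`weekday 0` advances to the next Sunday; 2084-05-10 is a Wednesday, so it moves forward to 2084-05-14.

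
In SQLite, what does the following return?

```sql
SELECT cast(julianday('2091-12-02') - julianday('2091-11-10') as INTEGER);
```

20 days remain in November 2091 after the 10th (30 − 10).
Then 2 days into December 2091.
Total: 20 + 2 = 22.

22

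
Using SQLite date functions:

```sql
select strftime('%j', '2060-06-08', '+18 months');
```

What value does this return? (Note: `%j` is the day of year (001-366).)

First apply '+18 months': 2060-06-08 → 2061-12-08.
Day-of-year for 2061-12-08: days since 2061-01-01 inclusive = 342, zero-padded to 342.

342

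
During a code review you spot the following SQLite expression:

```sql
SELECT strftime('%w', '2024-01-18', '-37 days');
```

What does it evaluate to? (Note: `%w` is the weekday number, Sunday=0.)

2

First apply '-37 days': 2024-01-18 → 2023-12-12.
2023-12-12 is a Tuesday; with Sunday=0 that is 2.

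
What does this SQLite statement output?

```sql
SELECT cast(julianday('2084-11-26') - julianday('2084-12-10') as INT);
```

-14

4 days remain in November 2084 after the 26th (30 − 26).
Then 10 days into December 2084.
Total: 4 + 10 = 14.
The subtraction is earlier − later, so the result is −14 → -14.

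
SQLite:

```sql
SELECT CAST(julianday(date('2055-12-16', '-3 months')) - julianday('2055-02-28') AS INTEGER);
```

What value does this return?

Adding -3 months to 2055-12-16 gives 2055-09-16.
0 days remain in February 2055 after the 28th (28 − 28).
Full months from March 2055 through August 2055 contribute their day counts.
Then 16 days into September 2055.
Total: 0 + 31 + 30 + 31 + 30 + 31 + 31 + 16 = 200.

200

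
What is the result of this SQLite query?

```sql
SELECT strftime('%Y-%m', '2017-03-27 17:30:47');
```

2017-03

`%Y-%m` extracts the year-month: 2017-03.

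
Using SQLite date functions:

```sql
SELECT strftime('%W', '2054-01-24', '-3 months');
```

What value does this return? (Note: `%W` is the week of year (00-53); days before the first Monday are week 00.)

42

First apply '-3 months': 2054-01-24 → 2053-10-24.
2053-10-24 is a Friday. SQLite's %W counts Mondays since the year started; the result is 42.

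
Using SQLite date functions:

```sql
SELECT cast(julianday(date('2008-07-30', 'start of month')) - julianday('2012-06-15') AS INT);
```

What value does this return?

-1445

`start of month` rewinds 2008-07-30 to 2008-07-01.
30 days remain in July 2008 after the 1st (31 − 1).
Full months from August 2008 through May 2012 contribute their day counts.
Then 15 days into June 2012.
Total: 30 + 31 + 30 + 31 + 30 + 31 + 31 + 28 + 31 + 30 + 31 + 30 + 31 + 31 + 30 + 31 + 30 + 31 + 31 + 28 + 31 + 30 + 31 + 30 + 31 + 31 + 30 + 31 + 30 + 31 + 31 + 28 + 31 + 30 + 31 + 30 + 31 + 31 + 30 + 31 + 30 + 31 + 31 + 29 + 31 + 30 + 31 + 15 = 1445.
The subtraction is earlier − later, so the result is −1445 → -1445.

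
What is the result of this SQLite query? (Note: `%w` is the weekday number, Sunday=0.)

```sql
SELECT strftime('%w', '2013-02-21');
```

4

2013-02-21 is a Thursday; with Sunday=0 that is 4.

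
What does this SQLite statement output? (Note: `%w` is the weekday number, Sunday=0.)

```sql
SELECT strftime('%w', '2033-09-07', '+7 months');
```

First apply '+7 months': 2033-09-07 → 2034-04-07.
2034-04-07 is a Friday; with Sunday=0 that is 5.

5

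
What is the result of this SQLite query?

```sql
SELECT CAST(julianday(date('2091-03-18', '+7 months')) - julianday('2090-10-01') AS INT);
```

Adding +7 months to 2091-03-18 gives 2091-10-18.
30 days remain in October 2090 after the 1st (31 − 1).
Full months from November 2090 through September 2091 contribute their day counts.
Then 18 days into October 2091.
Total: 30 + 30 + 31 + 31 + 28 + 31 + 30 + 31 + 30 + 31 + 31 + 30 + 18 = 382.

382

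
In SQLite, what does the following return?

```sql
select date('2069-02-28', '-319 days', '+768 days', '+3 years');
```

2073-05-23

Applying '-319 days' to 2069-02-28: counting 319 days back gives 2068-04-15.
Applying '+768 days' to 2068-04-15: counting 768 days forward gives 2070-05-23.
Adding +3 years to 2070-05-23 gives 2073-05-23.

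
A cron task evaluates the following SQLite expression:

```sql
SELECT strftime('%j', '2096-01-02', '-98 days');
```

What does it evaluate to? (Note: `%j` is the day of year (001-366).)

269

First apply '-98 days': 2096-01-02 → 2095-09-26.
Day-of-year for 2095-09-26: days since 2095-01-01 inclusive = 269, zero-padded to 269.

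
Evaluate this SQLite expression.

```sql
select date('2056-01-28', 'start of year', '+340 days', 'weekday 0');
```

2056-12-10

`start of year` rewinds 2056-01-28 to 2056-01-01.
Applying '+340 days' to 2056-01-01: counting 340 days forward gives 2056-12-06.
`weekday 0` advances to the next Sunday; 2056-12-06 is a Wednesday, so it moves forward to 2056-12-10.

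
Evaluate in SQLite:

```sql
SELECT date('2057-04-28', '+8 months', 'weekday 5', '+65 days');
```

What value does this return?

Adding +8 months to 2057-04-28 gives 2057-12-28.
`weekday 5` advances to the next Friday; 2057-12-28 is already a Friday, so it stays at 2057-12-28.
Applying '+65 days' to 2057-12-28: counting 65 days forward gives 2058-03-03.

2058-03-03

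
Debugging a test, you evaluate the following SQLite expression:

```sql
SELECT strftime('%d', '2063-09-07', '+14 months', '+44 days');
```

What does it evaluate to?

21

First apply '+14 months', '+44 days': 2063-09-07 → 2064-12-21.
`%d` extracts the 2-digit day of month: 21.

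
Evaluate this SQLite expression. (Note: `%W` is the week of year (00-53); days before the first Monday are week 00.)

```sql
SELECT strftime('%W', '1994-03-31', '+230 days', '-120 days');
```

29

First apply '+230 days', '-120 days': 1994-03-31 → 1994-07-19.
1994-07-19 is a Tuesday. SQLite's %W counts Mondays since the year started; the result is 29.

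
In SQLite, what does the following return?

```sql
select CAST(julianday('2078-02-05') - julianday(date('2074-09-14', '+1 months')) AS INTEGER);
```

1210

Adding +1 month to 2074-09-14 gives 2074-10-14.
17 days remain in October 2074 after the 14th (31 − 14).
Full months from November 2074 through January 2078 contribute their day counts.
Then 5 days into February 2078.
Total: 17 + 30 + 31 + 31 + 28 + 31 + 30 + 31 + 30 + 31 + 31 + 30 + 31 + 30 + 31 + 31 + 29 + 31 + 30 + 31 + 30 + 31 + 31 + 30 + 31 + 30 + 31 + 31 + 28 + 31 + 30 + 31 + 30 + 31 + 31 + 30 + 31 + 30 + 31 + 31 + 5 = 1210.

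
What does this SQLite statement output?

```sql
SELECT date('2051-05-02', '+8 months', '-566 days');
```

2050-06-15

Adding +8 months to 2051-05-02 gives 2052-01-02.
Applying '-566 days' to 2052-01-02: counting 566 days back gives 2050-06-15.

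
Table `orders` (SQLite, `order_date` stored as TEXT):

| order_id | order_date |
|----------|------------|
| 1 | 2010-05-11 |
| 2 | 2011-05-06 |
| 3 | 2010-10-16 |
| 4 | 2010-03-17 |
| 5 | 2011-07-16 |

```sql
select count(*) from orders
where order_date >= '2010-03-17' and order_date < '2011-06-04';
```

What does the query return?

4

Rows in [2010-03-17, 2011-06-04): 2010-05-11, 2011-05-06, 2010-10-16, 2010-03-17 → 4 rows.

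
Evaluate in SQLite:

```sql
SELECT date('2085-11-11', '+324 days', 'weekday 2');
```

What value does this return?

Applying '+324 days' to 2085-11-11: counting 324 days forward gives 2086-10-01.
`weekday 2` advances to the next Tuesday; 2086-10-01 is already a Tuesday, so it stays at 2086-10-01.

2086-10-01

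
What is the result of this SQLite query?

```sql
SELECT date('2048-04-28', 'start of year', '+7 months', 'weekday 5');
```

`start of year` rewinds 2048-04-28 to 2048-01-01.
Adding +7 months to 2048-01-01 gives 2048-08-01.
`weekday 5` advances to the next Friday; 2048-08-01 is a Saturday, so it moves forward to 2048-08-07.

2048-08-07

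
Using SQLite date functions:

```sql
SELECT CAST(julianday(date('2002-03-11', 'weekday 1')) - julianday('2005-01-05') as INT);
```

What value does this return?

`weekday 1` advances to the next Monday; 2002-03-11 is already a Monday, so it stays at 2002-03-11.
20 days remain in March 2002 after the 11th (31 − 11).
Full months from April 2002 through December 2004 contribute their day counts.
Then 5 days into January 2005.
Total: 20 + 30 + 31 + 30 + 31 + 31 + 30 + 31 + 30 + 31 + 31 + 28 + 31 + 30 + 31 + 30 + 31 + 31 + 30 + 31 + 30 + 31 + 31 + 29 + 31 + 30 + 31 + 30 + 31 + 31 + 30 + 31 + 30 + 31 + 5 = 1031.
The subtraction is earlier − later, so the result is −1031 → -1031.

-1031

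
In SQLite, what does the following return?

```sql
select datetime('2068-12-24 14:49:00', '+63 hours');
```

+63 hours from 2068-12-24 14:49:00 is 2068-12-27 05:49:00 (crosses midnight).

2068-12-27 05:49:00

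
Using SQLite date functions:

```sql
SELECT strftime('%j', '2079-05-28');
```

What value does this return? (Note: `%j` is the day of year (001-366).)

Day-of-year for 2079-05-28: days since 2079-01-01 inclusive = 148, zero-padded to 148.

148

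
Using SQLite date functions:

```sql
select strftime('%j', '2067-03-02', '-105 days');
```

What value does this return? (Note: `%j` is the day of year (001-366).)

321

First apply '-105 days': 2067-03-02 → 2066-11-17.
Day-of-year for 2066-11-17: days since 2066-01-01 inclusive = 321, zero-padded to 321.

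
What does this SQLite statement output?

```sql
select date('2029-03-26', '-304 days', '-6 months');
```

2027-11-26

Applying '-304 days' to 2029-03-26: counting 304 days back gives 2028-05-26.
Adding -6 months to 2028-05-26 gives 2027-11-26.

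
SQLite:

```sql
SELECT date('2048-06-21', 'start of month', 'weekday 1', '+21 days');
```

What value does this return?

`start of month` rewinds 2048-06-21 to 2048-06-01.
`weekday 1` advances to the next Monday; 2048-06-01 is already a Monday, so it stays at 2048-06-01.
Advancing 21 more days within June lands on 2048-06-22.

2048-06-22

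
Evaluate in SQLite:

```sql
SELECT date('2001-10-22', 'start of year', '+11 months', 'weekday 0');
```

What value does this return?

2001-12-02

`start of year` rewinds 2001-10-22 to 2001-01-01.
Adding +11 months to 2001-01-01 gives 2001-12-01.
`weekday 0` advances to the next Sunday; 2001-12-01 is a Saturday, so it moves forward to 2001-12-02.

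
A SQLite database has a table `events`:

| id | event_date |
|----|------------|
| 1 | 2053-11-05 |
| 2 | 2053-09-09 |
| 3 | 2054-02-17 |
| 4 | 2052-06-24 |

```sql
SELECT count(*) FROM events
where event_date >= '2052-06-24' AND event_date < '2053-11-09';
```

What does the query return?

Rows in [2052-06-24, 2053-11-09): 2053-11-05, 2053-09-09, 2052-06-24 → 3 rows.

3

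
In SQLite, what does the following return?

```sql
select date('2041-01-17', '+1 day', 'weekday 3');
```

2041-01-23

Advancing 1 more day within January lands on 2041-01-18.
`weekday 3` advances to the next Wednesday; 2041-01-18 is a Friday, so it moves forward to 2041-01-23.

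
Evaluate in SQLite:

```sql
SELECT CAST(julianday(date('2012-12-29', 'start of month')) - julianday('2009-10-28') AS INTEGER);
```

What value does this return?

`start of month` rewinds 2012-12-29 to 2012-12-01.
3 days remain in October 2009 after the 28th (31 − 28).
Full months from November 2009 through November 2012 contribute their day counts.
Then 1 day into December 2012.
Total: 3 + 30 + 31 + 31 + 28 + 31 + 30 + 31 + 30 + 31 + 31 + 30 + 31 + 30 + 31 + 31 + 28 + 31 + 30 + 31 + 30 + 31 + 31 + 30 + 31 + 30 + 31 + 31 + 29 + 31 + 30 + 31 + 30 + 31 + 31 + 30 + 31 + 30 + 1 = 1130.

1130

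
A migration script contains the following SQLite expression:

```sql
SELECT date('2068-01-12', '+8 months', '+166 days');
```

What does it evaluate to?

2069-02-25

Adding +8 months to 2068-01-12 gives 2068-09-12.
Applying '+166 days' to 2068-09-12: counting 166 days forward gives 2069-02-25.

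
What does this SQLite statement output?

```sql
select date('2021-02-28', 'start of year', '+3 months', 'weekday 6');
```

`start of year` rewinds 2021-02-28 to 2021-01-01.
Adding +3 months to 2021-01-01 gives 2021-04-01.
`weekday 6` advances to the next Saturday; 2021-04-01 is a Thursday, so it moves forward to 2021-04-03.

2021-04-03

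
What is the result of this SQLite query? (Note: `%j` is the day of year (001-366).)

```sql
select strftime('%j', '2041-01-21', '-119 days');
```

268

First apply '-119 days': 2041-01-21 → 2040-09-24.
Day-of-year for 2040-09-24: days since 2040-01-01 inclusive = 268, zero-padded to 268.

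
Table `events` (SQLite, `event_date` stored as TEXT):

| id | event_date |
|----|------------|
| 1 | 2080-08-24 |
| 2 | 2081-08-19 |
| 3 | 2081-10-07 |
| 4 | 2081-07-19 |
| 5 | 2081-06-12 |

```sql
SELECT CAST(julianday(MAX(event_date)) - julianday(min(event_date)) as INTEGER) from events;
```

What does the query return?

MIN = 2080-08-24, MAX = 2081-10-07.
7 days remain in August 2080 after the 24th (31 − 24).
Full months from September 2080 through September 2081 contribute their day counts.
Then 7 days into October 2081.
Total: 7 + 30 + 31 + 30 + 31 + 31 + 28 + 31 + 30 + 31 + 30 + 31 + 31 + 30 + 7 = 409.

409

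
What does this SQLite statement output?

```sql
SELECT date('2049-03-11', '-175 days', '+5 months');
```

Applying '-175 days' to 2049-03-11: counting 175 days back gives 2048-09-17.
Adding +5 months to 2048-09-17 gives 2049-02-17.

2049-02-17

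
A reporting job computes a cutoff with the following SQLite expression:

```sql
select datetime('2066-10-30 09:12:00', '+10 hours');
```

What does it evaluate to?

+10 hours from 2066-10-30 09:12:00 is 2066-10-30 19:12:00.

2066-10-30 19:12:00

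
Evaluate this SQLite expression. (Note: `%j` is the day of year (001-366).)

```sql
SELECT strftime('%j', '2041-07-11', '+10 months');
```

131

First apply '+10 months': 2041-07-11 → 2042-05-11.
Day-of-year for 2042-05-11: days since 2042-01-01 inclusive = 131, zero-padded to 131.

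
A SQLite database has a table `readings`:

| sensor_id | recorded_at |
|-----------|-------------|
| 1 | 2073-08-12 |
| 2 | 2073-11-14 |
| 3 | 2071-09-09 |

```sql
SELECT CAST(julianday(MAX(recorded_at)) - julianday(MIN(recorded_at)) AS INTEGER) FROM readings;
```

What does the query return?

MIN = 2071-09-09, MAX = 2073-11-14.
21 days remain in September 2071 after the 9th (30 − 9).
Full months from October 2071 through October 2073 contribute their day counts.
Then 14 days into November 2073.
Total: 21 + 31 + 30 + 31 + 31 + 29 + 31 + 30 + 31 + 30 + 31 + 31 + 30 + 31 + 30 + 31 + 31 + 28 + 31 + 30 + 31 + 30 + 31 + 31 + 30 + 31 + 14 = 797.

797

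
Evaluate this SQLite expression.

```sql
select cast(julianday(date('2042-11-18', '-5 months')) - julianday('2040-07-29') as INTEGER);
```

689

Adding -5 months to 2042-11-18 gives 2042-06-18.
2 days remain in July 2040 after the 29th (31 − 29).
Full months from August 2040 through May 2042 contribute their day counts.
Then 18 days into June 2042.
Total: 2 + 31 + 30 + 31 + 30 + 31 + 31 + 28 + 31 + 30 + 31 + 30 + 31 + 31 + 30 + 31 + 30 + 31 + 31 + 28 + 31 + 30 + 31 + 18 = 689.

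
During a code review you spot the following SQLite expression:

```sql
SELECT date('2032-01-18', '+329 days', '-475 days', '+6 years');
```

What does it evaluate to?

Applying '+329 days' to 2032-01-18: counting 329 days forward gives 2032-12-12.
Applying '-475 days' to 2032-12-12: counting 475 days back gives 2031-08-25.
Adding +6 years to 2031-08-25 gives 2037-08-25.

2037-08-25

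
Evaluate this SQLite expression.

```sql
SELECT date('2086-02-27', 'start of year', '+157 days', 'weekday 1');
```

2086-06-10

`start of year` rewinds 2086-02-27 to 2086-01-01.
Applying '+157 days' to 2086-01-01: counting 157 days forward gives 2086-06-07.
`weekday 1` advances to the next Monday; 2086-06-07 is a Friday, so it moves forward to 2086-06-10.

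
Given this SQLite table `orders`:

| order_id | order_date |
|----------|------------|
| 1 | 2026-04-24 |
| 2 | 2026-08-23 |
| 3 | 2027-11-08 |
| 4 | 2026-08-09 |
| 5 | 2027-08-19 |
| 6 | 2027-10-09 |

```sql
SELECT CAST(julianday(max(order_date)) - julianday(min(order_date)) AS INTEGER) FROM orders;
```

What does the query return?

MIN = 2026-04-24, MAX = 2027-11-08.
6 days remain in April 2026 after the 24th (30 − 24).
Full months from May 2026 through October 2027 contribute their day counts.
Then 8 days into November 2027.
Total: 6 + 31 + 30 + 31 + 31 + 30 + 31 + 30 + 31 + 31 + 28 + 31 + 30 + 31 + 30 + 31 + 31 + 30 + 31 + 8 = 563.

563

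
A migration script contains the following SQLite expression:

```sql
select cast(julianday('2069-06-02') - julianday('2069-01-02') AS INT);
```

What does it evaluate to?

151

29 days remain in January 2069 after the 2nd (31 − 2).
February 2069: 28 days.
March 2069: 31 days.
April 2069: 30 days.
May 2069: 31 days.
Then 2 days into June 2069.
Total: 29 + 28 + 31 + 30 + 31 + 2 = 151.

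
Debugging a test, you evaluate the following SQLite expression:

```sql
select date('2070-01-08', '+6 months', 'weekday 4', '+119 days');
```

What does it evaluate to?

Adding +6 months to 2070-01-08 gives 2070-07-08.
`weekday 4` advances to the next Thursday; 2070-07-08 is a Tuesday, so it moves forward to 2070-07-10.
Applying '+119 days' to 2070-07-10: counting 119 days forward gives 2070-11-06.

2070-11-06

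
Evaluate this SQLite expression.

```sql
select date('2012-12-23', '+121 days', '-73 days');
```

Applying '+121 days' to 2012-12-23: counting 121 days forward gives 2013-04-23.
Applying '-73 days' to 2013-04-23: counting 73 days back gives 2013-02-09.

2013-02-09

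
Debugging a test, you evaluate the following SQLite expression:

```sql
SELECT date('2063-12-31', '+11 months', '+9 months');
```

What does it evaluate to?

2065-09-01

Adding +11 months to 2063-12-31 targets 2064-11-31. November 2064 has only 30 days, so SQLite normalizes the 1-day overflow forward to 2064-12-01.
Adding +9 months to 2064-12-01 gives 2065-09-01.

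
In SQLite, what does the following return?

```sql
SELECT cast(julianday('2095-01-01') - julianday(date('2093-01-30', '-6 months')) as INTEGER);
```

Adding -6 months to 2093-01-30 gives 2092-07-30.
1 day remains in July 2092 after the 30th (31 − 30).
Full months from August 2092 through December 2094 contribute their day counts.
Then 1 day into January 2095.
Total: 1 + 31 + 30 + 31 + 30 + 31 + 31 + 28 + 31 + 30 + 31 + 30 + 31 + 31 + 30 + 31 + 30 + 31 + 31 + 28 + 31 + 30 + 31 + 30 + 31 + 31 + 30 + 31 + 30 + 31 + 1 = 885.

885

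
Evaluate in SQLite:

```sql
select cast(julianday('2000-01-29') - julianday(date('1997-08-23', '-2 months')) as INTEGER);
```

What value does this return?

Adding -2 months to 1997-08-23 gives 1997-06-23.
7 days remain in June 1997 after the 23rd (30 − 23).
Full months from July 1997 through December 1999 contribute their day counts.
Then 29 days into January 2000.
Total: 7 + 31 + 31 + 30 + 31 + 30 + 31 + 31 + 28 + 31 + 30 + 31 + 30 + 31 + 31 + 30 + 31 + 30 + 31 + 31 + 28 + 31 + 30 + 31 + 30 + 31 + 31 + 30 + 31 + 30 + 31 + 29 = 950.

950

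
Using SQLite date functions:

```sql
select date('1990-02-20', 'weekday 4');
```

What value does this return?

`weekday 4` advances to the next Thursday; 1990-02-20 is a Tuesday, so it moves forward to 1990-02-22.

1990-02-22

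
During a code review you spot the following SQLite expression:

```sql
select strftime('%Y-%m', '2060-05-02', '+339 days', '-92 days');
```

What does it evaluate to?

First apply '+339 days', '-92 days': 2060-05-02 → 2061-01-04.
`%Y-%m` extracts the year-month: 2061-01.

2061-01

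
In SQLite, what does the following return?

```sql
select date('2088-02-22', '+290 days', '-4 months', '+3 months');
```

Applying '+290 days' to 2088-02-22: counting 290 days forward gives 2088-12-08.
Adding -4 months to 2088-12-08 gives 2088-08-08.
Adding +3 months to 2088-08-08 gives 2088-11-08.

2088-11-08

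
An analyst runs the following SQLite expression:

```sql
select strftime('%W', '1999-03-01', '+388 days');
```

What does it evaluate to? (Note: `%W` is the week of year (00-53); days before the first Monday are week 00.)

12

First apply '+388 days': 1999-03-01 → 2000-03-23.
2000-03-23 is a Thursday. SQLite's %W counts Mondays since the year started; the result is 12.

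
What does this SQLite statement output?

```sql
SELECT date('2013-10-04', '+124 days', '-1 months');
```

2014-01-05

Applying '+124 days' to 2013-10-04: counting 124 days forward gives 2014-02-05.
Adding -1 month to 2014-02-05 gives 2014-01-05.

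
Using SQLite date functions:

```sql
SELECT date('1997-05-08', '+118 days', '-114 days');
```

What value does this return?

1997-05-12

Applying '+118 days' to 1997-05-08: counting 118 days forward gives 1997-09-03.
Applying '-114 days' to 1997-09-03: counting 114 days back gives 1997-05-12.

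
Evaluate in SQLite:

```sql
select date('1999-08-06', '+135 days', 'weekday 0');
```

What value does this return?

1999-12-19

Applying '+135 days' to 1999-08-06: counting 135 days forward gives 1999-12-19.
`weekday 0` advances to the next Sunday; 1999-12-19 is already a Sunday, so it stays at 1999-12-19.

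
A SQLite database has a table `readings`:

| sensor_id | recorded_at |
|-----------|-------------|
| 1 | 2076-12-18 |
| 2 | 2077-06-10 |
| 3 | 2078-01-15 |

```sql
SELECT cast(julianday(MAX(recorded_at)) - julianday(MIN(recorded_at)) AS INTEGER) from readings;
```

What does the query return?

393

MIN = 2076-12-18, MAX = 2078-01-15.
13 days remain in December 2076 after the 18th (31 − 18).
Full months from January 2077 through December 2077 contribute their day counts.
Then 15 days into January 2078.
Total: 13 + 31 + 28 + 31 + 30 + 31 + 30 + 31 + 31 + 30 + 31 + 30 + 31 + 15 = 393.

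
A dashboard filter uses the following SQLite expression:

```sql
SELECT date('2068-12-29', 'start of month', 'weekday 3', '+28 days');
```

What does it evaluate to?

2069-01-02

`start of month` rewinds 2068-12-29 to 2068-12-01.
`weekday 3` advances to the next Wednesday; 2068-12-01 is a Saturday, so it moves forward to 2068-12-05.
December 2068 has 31 days; 26 remain after the 5th, so 27 days reach 2069-01-01.
Advancing 1 more day within January lands on 2069-01-02.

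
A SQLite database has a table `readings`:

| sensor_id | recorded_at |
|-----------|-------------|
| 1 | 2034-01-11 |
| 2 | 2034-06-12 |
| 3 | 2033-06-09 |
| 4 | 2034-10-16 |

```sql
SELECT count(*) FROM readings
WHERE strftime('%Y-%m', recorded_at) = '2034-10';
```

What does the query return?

Rows with year-month 2034-10: 2034-10-16 → 1.

1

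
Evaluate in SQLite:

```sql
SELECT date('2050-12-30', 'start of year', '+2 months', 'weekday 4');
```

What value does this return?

2050-03-03

`start of year` rewinds 2050-12-30 to 2050-01-01.
Adding +2 months to 2050-01-01 gives 2050-03-01.
`weekday 4` advances to the next Thursday; 2050-03-01 is a Tuesday, so it moves forward to 2050-03-03.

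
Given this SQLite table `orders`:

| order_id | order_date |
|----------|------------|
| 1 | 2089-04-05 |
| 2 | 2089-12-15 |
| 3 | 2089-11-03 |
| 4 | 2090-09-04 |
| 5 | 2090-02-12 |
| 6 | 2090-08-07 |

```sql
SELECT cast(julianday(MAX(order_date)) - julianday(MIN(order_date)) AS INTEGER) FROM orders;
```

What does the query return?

MIN = 2089-04-05, MAX = 2090-09-04.
25 days remain in April 2089 after the 5th (30 − 5).
Full months from May 2089 through August 2090 contribute their day counts.
Then 4 days into September 2090.
Total: 25 + 31 + 30 + 31 + 31 + 30 + 31 + 30 + 31 + 31 + 28 + 31 + 30 + 31 + 30 + 31 + 31 + 4 = 517.

517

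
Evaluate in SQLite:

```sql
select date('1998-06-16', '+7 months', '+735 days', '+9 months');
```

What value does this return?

2001-10-20

Adding +7 months to 1998-06-16 gives 1999-01-16.
Applying '+735 days' to 1999-01-16: counting 735 days forward gives 2001-01-20.
Adding +9 months to 2001-01-20 gives 2001-10-20.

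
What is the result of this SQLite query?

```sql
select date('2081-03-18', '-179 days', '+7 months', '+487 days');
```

2082-08-20

Applying '-179 days' to 2081-03-18: counting 179 days back gives 2080-09-20.
Adding +7 months to 2080-09-20 gives 2081-04-20.
Applying '+487 days' to 2081-04-20: counting 487 days forward gives 2082-08-20.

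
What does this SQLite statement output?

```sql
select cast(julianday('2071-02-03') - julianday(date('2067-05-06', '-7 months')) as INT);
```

Adding -7 months to 2067-05-06 gives 2066-10-06.
25 days remain in October 2066 after the 6th (31 − 6).
Full months from November 2066 through January 2071 contribute their day counts.
Then 3 days into February 2071.
Total: 25 + 30 + 31 + 31 + 28 + 31 + 30 + 31 + 30 + 31 + 31 + 30 + 31 + 30 + 31 + 31 + 29 + 31 + 30 + 31 + 30 + 31 + 31 + 30 + 31 + 30 + 31 + 31 + 28 + 31 + 30 + 31 + 30 + 31 + 31 + 30 + 31 + 30 + 31 + 31 + 28 + 31 + 30 + 31 + 30 + 31 + 31 + 30 + 31 + 30 + 31 + 31 + 3 = 1581.

1581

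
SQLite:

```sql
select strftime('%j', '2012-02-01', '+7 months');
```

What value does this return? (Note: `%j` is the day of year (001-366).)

245

First apply '+7 months': 2012-02-01 → 2012-09-01.
Day-of-year for 2012-09-01: days since 2012-01-01 inclusive = 245, zero-padded to 245.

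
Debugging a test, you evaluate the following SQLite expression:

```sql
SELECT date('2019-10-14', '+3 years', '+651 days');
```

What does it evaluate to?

2024-07-26

Adding +3 years to 2019-10-14 gives 2022-10-14.
Applying '+651 days' to 2022-10-14: counting 651 days forward gives 2024-07-26.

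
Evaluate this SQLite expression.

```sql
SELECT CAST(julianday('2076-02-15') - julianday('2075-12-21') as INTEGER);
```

10 days remain in December 2075 after the 21st (31 − 21).
January 2076: 31 days.
Then 15 days into February 2076.
Total: 10 + 31 + 15 = 56.

56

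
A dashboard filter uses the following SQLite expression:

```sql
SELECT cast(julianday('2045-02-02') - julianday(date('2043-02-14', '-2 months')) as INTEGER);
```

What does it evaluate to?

781

Adding -2 months to 2043-02-14 gives 2042-12-14.
17 days remain in December 2042 after the 14th (31 − 14).
Full months from January 2043 through January 2045 contribute their day counts.
Then 2 days into February 2045.
Total: 17 + 31 + 28 + 31 + 30 + 31 + 30 + 31 + 31 + 30 + 31 + 30 + 31 + 31 + 29 + 31 + 30 + 31 + 30 + 31 + 31 + 30 + 31 + 30 + 31 + 31 + 2 = 781.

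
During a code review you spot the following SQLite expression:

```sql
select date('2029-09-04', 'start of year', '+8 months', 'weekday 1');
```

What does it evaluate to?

2029-09-03

`start of year` rewinds 2029-09-04 to 2029-01-01.
Adding +8 months to 2029-01-01 gives 2029-09-01.
`weekday 1` advances to the next Monday; 2029-09-01 is a Saturday, so it moves forward to 2029-09-03.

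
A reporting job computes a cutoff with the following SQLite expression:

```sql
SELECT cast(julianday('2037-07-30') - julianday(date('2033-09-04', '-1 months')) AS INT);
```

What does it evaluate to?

Adding -1 month to 2033-09-04 gives 2033-08-04.
27 days remain in August 2033 after the 4th (31 − 4).
Full months from September 2033 through June 2037 contribute their day counts.
Then 30 days into July 2037.
Total: 27 + 30 + 31 + 30 + 31 + 31 + 28 + 31 + 30 + 31 + 30 + 31 + 31 + 30 + 31 + 30 + 31 + 31 + 28 + 31 + 30 + 31 + 30 + 31 + 31 + 30 + 31 + 30 + 31 + 31 + 29 + 31 + 30 + 31 + 30 + 31 + 31 + 30 + 31 + 30 + 31 + 31 + 28 + 31 + 30 + 31 + 30 + 30 = 1456.

1456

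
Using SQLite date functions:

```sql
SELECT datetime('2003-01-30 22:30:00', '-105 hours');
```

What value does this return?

-105 hours from 2003-01-30 22:30:00 is 2003-01-26 13:30:00 (crosses midnight).

2003-01-26 13:30:00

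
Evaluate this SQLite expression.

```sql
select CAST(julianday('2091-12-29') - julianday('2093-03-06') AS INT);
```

2 days remain in December 2091 after the 29th (31 − 29).
Full months from January 2092 through February 2093 contribute their day counts.
Then 6 days into March 2093.
Total: 2 + 31 + 29 + 31 + 30 + 31 + 30 + 31 + 31 + 30 + 31 + 30 + 31 + 31 + 28 + 6 = 433.
The subtraction is earlier − later, so the result is −433 → -433.

-433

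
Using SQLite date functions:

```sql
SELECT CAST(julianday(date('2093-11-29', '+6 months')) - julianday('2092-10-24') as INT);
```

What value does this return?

582

Adding +6 months to 2093-11-29 gives 2094-05-29.
7 days remain in October 2092 after the 24th (31 − 24).
Full months from November 2092 through April 2094 contribute their day counts.
Then 29 days into May 2094.
Total: 7 + 30 + 31 + 31 + 28 + 31 + 30 + 31 + 30 + 31 + 31 + 30 + 31 + 30 + 31 + 31 + 28 + 31 + 30 + 29 = 582.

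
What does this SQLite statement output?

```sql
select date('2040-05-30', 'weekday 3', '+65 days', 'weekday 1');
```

`weekday 3` advances to the next Wednesday; 2040-05-30 is already a Wednesday, so it stays at 2040-05-30.
Applying '+65 days' to 2040-05-30: counting 65 days forward gives 2040-08-03.
`weekday 1` advances to the next Monday; 2040-08-03 is a Friday, so it moves forward to 2040-08-06.

2040-08-06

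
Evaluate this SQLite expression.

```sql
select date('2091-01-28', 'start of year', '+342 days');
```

2091-12-09

`start of year` rewinds 2091-01-28 to 2091-01-01.
Applying '+342 days' to 2091-01-01: counting 342 days forward gives 2091-12-09.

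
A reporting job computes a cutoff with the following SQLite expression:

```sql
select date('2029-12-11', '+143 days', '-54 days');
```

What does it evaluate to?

Applying '+143 days' to 2029-12-11: counting 143 days forward gives 2030-05-03.
Applying '-54 days' to 2030-05-03: counting 54 days back gives 2030-03-10.

2030-03-10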